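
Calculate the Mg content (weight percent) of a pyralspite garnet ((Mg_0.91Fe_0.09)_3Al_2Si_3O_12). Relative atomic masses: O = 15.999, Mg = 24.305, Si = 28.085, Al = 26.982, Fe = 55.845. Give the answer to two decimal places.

Molar mass of (Mg_0.91Fe_0.09)_3Al_2Si_3O_12: 2.73×24.305 + 0.27×55.845 + 2×26.982 + 3×28.085 + 12×15.999 = 411.638 g/mol.
Mass of Mg per formula unit: 2.73 × 24.305 = 66.353 g.
Weight fraction Mg = 66.353 / 411.638 = 0.1612.

16.12 weight percent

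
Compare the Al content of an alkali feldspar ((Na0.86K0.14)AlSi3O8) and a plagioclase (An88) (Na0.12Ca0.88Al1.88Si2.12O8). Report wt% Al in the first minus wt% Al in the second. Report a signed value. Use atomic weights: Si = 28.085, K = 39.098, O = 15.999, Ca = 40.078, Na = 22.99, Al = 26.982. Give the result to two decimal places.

-8.16 percentage points

M((Na0.86K0.14)AlSi3O8) = 264.474 g/mol, so wt% Al = 26.982/264.474 × 100 = 10.20%.
M(Na0.12Ca0.88Al1.88Si2.12O8) = 276.286 g/mol, so wt% Al = 50.726/276.286 × 100 = 18.36%.
10.20 − 18.36 = -8.16 pp.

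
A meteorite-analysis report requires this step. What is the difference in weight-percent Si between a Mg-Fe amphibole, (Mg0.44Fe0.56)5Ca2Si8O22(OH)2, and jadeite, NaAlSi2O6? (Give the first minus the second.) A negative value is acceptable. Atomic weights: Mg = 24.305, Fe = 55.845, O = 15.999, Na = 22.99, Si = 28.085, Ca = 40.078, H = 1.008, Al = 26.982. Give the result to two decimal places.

M((Mg0.44Fe0.56)5Ca2Si8O22(OH)2) = 900.665 g/mol, so wt% Si = 224.680/900.665 × 100 = 24.95%.
M(NaAlSi2O6) = 202.136 g/mol, so wt% Si = 56.170/202.136 × 100 = 27.79%.
24.95 − 27.79 = -2.84 pp.

-2.84 percentage points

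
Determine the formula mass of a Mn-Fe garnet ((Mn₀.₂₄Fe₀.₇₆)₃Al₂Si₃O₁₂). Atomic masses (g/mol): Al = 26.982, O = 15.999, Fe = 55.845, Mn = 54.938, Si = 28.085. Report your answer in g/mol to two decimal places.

M = 0.72×54.938 + 2.28×55.845 + 2×26.982 + 3×28.085 + 12×15.999

497.09 g/mol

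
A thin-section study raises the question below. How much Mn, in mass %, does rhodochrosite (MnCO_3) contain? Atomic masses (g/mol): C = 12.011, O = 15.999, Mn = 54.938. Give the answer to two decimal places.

Formula mass = 1*54.938 + 1*12.011 + 3*15.999 = 114.946 g/mol, of which 54.938 g is Mn.
So Mn makes up 54.938/114.946 = 0.4779 of the mass, i.e. 47.79%.

47.79 mass %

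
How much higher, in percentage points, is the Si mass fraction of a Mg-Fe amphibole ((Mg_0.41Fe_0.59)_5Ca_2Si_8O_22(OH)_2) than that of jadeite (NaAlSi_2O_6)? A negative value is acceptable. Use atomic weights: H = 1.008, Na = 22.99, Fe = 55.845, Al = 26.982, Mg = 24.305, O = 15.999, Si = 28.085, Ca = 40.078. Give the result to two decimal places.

Si in (Mg_0.41Fe_0.59)_5Ca_2Si_8O_22(OH)_2: molar mass 905.396 g/mol; 8×28.085 = 224.680 g → 24.82 wt%.
Si in NaAlSi_2O_6: molar mass 202.136 g/mol; 2×28.085 = 56.170 g → 27.79 wt%.
Difference = 24.82 − 27.79 = -2.97 percentage points.

-2.97 percentage points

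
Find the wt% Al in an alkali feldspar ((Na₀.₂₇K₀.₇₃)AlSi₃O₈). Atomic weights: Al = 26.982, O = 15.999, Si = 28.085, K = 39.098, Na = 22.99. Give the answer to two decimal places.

M((Na₀.₂₇K₀.₇₃)AlSi₃O₈) = 273.978 g/mol.
Al contributes 1 × 26.982 = 26.982 g per mole.
26.982/273.978 = 0.0985 → 9.85%.

9.85 weight percent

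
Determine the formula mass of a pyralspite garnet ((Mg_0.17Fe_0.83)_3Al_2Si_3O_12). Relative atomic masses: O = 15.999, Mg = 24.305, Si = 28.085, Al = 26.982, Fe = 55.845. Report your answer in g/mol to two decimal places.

481.66 g/mol

M = 0.51×24.305 + 2.49×55.845 + 2×26.982 + 3×28.085 + 12×15.999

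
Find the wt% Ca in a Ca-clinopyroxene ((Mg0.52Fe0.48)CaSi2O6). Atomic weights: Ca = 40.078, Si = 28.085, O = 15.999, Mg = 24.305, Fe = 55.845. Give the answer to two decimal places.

17.30 wt%

Formula mass = 0.52*24.305 + 0.48*55.845 + 1*40.078 + 2*28.085 + 6*15.999 = 231.686 g/mol, of which 40.078 g is Ca.
So Ca makes up 40.078/231.686 = 0.1730 of the mass, i.e. 17.30%.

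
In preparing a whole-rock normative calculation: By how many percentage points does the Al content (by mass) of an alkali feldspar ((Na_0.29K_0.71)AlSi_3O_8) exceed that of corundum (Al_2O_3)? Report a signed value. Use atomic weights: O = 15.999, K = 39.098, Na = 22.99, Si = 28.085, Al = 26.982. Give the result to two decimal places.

First mineral: 26.982 g Al in 273.656 g formula = 9.86 wt% Al.
Second mineral: 53.964 g Al in 101.961 g formula = 52.93 wt% Al.
9.86% − 52.93% gives a difference of -43.07 percentage points.

-43.07 percentage points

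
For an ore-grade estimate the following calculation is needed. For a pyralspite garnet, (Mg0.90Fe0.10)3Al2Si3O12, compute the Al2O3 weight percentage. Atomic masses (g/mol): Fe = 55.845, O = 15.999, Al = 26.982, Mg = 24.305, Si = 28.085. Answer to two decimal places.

24.71 wt%

M((Mg0.90Fe0.10)3Al2Si3O12) = 412.584 g/mol; M(Al2O3) = 101.961 g/mol.
Moles Al2O3 per formula unit = 2 Al ÷ 2 = 1.0000.
Al2O3 fraction = (1.0000 × 101.961) / 412.584 = 101.961/412.584 = 0.2471.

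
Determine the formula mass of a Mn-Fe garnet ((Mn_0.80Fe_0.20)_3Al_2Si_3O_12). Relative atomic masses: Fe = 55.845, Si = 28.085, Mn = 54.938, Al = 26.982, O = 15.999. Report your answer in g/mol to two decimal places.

495.57 g/mol

Mn: 2.40 × 54.938 = 131.8512
Fe: 0.60 × 55.845 = 33.5070
Al: 2 × 26.982 = 53.9640
Si: 3 × 28.085 = 84.2550
O: 12 × 15.999 = 191.9880
Summing the contributions gives the formula mass.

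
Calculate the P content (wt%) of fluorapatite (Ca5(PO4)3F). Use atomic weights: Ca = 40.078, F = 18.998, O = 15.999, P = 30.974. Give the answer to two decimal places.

18.43 wt%

Formula mass = 5×40.078 + 3×30.974 + 12×15.999 + 1×18.998 = 504.298 g/mol, of which 92.922 g is P.
So P makes up 92.922/504.298 = 0.1843 of the mass, i.e. 18.43%.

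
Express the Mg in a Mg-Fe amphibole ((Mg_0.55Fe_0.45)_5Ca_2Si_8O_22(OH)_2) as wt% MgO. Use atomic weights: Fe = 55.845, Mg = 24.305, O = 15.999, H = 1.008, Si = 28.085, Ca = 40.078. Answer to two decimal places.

12.55 wt%

M((Mg_0.55Fe_0.45)_5Ca_2Si_8O_22(OH)_2) = 883.318 g/mol; M(MgO) = 40.304 g/mol.
Moles MgO per formula unit = 2.75 Mg ÷ 1 = 2.7500.
MgO fraction = (2.7500 × 40.304) / 883.318 = 110.836/883.318 = 0.1255.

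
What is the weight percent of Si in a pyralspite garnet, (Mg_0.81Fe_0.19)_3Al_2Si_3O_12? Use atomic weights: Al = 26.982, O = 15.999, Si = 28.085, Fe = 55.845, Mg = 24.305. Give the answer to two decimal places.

M((Mg_0.81Fe_0.19)_3Al_2Si_3O_12) = 421.100 g/mol.
Si contributes 3 × 28.085 = 84.255 g per mole.
84.255/421.100 = 0.2001 → 20.01%.

20.01 mass %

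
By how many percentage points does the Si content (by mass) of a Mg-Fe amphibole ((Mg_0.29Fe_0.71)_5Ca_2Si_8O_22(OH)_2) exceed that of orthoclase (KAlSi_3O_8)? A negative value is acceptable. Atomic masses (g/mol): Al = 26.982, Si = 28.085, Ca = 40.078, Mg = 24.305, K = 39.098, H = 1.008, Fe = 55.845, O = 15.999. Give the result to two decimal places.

First mineral: 224.680 g Si in 924.320 g formula = 24.31 wt% Si.
Second mineral: 84.255 g Si in 278.327 g formula = 30.27 wt% Si.
24.31% − 30.27% gives a difference of -5.96 percentage points.

-5.96 percentage points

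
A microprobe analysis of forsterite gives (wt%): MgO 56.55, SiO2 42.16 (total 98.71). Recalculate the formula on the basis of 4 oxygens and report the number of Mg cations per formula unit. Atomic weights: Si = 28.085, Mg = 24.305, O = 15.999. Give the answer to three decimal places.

2.000 Mg apfu

MgO: 56.55/40.304 = 1.40309 mol → 1.40309 mol Mg, 1.40309 mol O.
SiO2: 42.16/60.083 = 0.70170 mol → 0.70170 mol Si, 1.40340 mol O.
Total oxygen = 2.80649 mol. Normalization factor = 4/2.80649 = 1.42527.
Mg per 4 O = 1.40309 × 1.42527 = 2.000.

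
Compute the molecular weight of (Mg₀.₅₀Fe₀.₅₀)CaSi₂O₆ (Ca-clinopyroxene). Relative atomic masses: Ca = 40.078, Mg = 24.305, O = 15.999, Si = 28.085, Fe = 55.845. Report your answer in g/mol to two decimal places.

232.32 g/mol

M = 0.50(24.305) + 0.50(55.845) + 1(40.078) + 2(28.085) + 6(15.999)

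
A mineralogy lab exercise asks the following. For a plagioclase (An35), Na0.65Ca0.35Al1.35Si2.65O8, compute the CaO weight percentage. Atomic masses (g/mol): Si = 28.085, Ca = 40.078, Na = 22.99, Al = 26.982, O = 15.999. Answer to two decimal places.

7.33 wt%

Molar mass of Na0.65Ca0.35Al1.35Si2.65O8 = 0.65*22.99 + 0.35*40.078 + 1.35*26.982 + 2.65*28.085 + 8*15.999 = 267.814 g/mol.
Each formula unit contains 0.35 Ca, equivalent to 0.35/1 = 0.3500 mol CaO.
M(CaO) = 1×40.078 + 1×15.999 = 56.077 g/mol.
Mass of CaO per formula unit = 0.3500 × 56.077 = 19.627 g.
CaO wt% = 19.627 / 267.814 × 100 = 7.33%.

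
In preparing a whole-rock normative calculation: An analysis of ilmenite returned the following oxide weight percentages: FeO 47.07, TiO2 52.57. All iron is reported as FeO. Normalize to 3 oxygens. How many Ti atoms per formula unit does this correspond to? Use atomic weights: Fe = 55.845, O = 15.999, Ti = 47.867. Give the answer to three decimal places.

1.002 Ti apfu

FeO: 47.07/71.844 = 0.65517 mol → 0.65517 mol Fe, 0.65517 mol O.
TiO2: 52.57/79.865 = 0.65824 mol → 0.65824 mol Ti, 1.31648 mol O.
Total oxygen = 1.97165 mol. Normalization factor = 3/1.97165 = 1.52157.
Ti per 3 O = 0.65824 × 1.52157 = 1.002.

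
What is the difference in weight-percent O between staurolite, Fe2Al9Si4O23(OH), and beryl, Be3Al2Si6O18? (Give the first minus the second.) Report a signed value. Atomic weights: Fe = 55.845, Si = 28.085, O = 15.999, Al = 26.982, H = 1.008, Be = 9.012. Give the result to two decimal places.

O in Fe2Al9Si4O23(OH): molar mass 851.852 g/mol; 24×15.999 = 383.976 g → 45.08 wt%.
O in Be3Al2Si6O18: molar mass 537.492 g/mol; 18×15.999 = 287.982 g → 53.58 wt%.
Difference = 45.08 − 53.58 = -8.50 percentage points.

-8.50 percentage points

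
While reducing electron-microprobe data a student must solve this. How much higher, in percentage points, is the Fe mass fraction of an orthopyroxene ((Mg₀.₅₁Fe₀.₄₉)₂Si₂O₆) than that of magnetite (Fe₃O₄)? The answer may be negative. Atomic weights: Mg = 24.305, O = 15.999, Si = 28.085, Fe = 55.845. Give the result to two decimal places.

-48.74 percentage points

M((Mg₀.₅₁Fe₀.₄₉)₂Si₂O₆) = 231.683 g/mol, so wt% Fe = 54.728/231.683 × 100 = 23.62%.
M(Fe₃O₄) = 231.531 g/mol, so wt% Fe = 167.535/231.531 × 100 = 72.36%.
23.62 − 72.36 = -48.74 pp.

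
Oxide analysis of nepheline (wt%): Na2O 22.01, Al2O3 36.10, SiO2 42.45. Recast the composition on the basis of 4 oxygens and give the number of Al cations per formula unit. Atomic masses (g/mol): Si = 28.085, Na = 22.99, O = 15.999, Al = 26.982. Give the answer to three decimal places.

Na2O (M=61.979): mol = 0.35512; Na = 0.71024, O = 0.35512.
Al2O3 (M=101.961): mol = 0.35406; Al = 0.70812, O = 1.06218.
SiO2 (M=60.083): mol = 0.70652; Si = 0.70652, O = 1.41304.
ΣO = 2.83034; factor = 4/ΣO = 1.41326.
Al apfu = 0.70812 × 1.41326 = 1.001.

1.001 Al apfu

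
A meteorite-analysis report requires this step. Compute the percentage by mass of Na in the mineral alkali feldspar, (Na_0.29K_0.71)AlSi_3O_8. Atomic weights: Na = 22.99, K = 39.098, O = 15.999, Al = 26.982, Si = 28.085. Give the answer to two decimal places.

M((Na_0.29K_0.71)AlSi_3O_8) = 273.656 g/mol.
Na contributes 0.29 × 22.99 = 6.667 g per mole.
6.667/273.656 = 0.0244 → 2.44%.

2.44 mass %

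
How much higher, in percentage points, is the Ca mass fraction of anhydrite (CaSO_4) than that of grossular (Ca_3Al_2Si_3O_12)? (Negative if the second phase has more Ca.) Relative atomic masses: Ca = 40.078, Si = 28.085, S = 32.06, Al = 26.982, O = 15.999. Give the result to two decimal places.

2.75 percentage points

First mineral: 40.078 g Ca in 136.134 g formula = 29.44 wt% Ca.
Second mineral: 120.234 g Ca in 450.441 g formula = 26.69 wt% Ca.
29.44% − 26.69% gives a difference of 2.75 percentage points.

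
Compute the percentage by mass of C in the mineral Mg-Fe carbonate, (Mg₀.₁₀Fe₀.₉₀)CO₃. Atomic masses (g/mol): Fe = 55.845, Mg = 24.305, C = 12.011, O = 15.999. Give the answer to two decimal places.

10.66 mass %

Formula mass = 0.10·24.305 + 0.90·55.845 + 1·12.011 + 3·15.999 = 112.699 g/mol, of which 12.011 g is C.
So C makes up 12.011/112.699 = 0.1066 of the mass, i.e. 10.66%.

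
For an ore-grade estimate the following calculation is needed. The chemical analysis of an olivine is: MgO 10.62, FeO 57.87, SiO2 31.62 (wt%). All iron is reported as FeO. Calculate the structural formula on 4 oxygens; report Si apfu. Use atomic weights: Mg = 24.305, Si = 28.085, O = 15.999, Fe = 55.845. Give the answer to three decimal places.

0.992 Si apfu

10.62 wt% MgO ÷ 40.304 g/mol = 0.26350 mol, giving 0.26350 Mg and 0.26350 O.
57.87 wt% FeO ÷ 71.844 g/mol = 0.80550 mol, giving 0.80550 Fe and 0.80550 O.
31.62 wt% SiO2 ÷ 60.083 g/mol = 0.52627 mol, giving 0.52627 Si and 1.05254 O.
Oxygen sums to 2.12154; scaling by 4/2.12154 = 1.88542 puts the formula on 4 O.
Si: 0.52627 × 1.88542 = 0.992 atoms per formula unit.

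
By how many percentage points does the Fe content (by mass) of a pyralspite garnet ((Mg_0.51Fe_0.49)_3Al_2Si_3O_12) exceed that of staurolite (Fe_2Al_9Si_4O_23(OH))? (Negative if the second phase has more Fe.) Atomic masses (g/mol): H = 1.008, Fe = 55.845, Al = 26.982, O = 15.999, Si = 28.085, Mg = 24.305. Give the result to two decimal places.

5.15 percentage points

M((Mg_0.51Fe_0.49)_3Al_2Si_3O_12) = 449.486 g/mol, so wt% Fe = 82.092/449.486 × 100 = 18.26%.
M(Fe_2Al_9Si_4O_23(OH)) = 851.852 g/mol, so wt% Fe = 111.690/851.852 × 100 = 13.11%.
18.26 − 13.11 = 5.15 pp.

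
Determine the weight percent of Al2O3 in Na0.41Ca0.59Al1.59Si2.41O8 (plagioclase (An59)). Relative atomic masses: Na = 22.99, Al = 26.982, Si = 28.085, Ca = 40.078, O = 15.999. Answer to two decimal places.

Molar mass of Na0.41Ca0.59Al1.59Si2.41O8 = 0.41*22.99 + 0.59*40.078 + 1.59*26.982 + 2.41*28.085 + 8*15.999 = 271.650 g/mol.
Each formula unit contains 1.59 Al, equivalent to 1.59/2 = 0.7950 mol Al2O3.
M(Al2O3) = 2×26.982 + 3×15.999 = 101.961 g/mol.
Mass of Al2O3 per formula unit = 0.7950 × 101.961 = 81.059 g.
Al2O3 wt% = 81.059 / 271.650 × 100 = 29.84%.

29.84 wt%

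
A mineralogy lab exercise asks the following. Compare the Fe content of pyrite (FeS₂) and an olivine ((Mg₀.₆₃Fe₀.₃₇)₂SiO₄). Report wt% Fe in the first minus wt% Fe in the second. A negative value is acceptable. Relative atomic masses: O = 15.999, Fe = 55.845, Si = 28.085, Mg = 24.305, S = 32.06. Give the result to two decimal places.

Fe in FeS₂: molar mass 119.965 g/mol; 1×55.845 = 55.845 g → 46.55 wt%.
Fe in (Mg₀.₆₃Fe₀.₃₇)₂SiO₄: molar mass 164.031 g/mol; 0.74×55.845 = 41.325 g → 25.19 wt%.
Difference = 46.55 − 25.19 = 21.36 percentage points.

21.36 percentage points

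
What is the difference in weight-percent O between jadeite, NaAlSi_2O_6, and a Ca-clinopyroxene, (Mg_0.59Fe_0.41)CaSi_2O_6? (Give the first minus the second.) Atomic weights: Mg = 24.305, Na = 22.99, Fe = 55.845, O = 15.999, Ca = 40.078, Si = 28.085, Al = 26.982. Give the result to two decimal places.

M(NaAlSi_2O_6) = 202.136 g/mol, so wt% O = 95.994/202.136 × 100 = 47.49%.
M((Mg_0.59Fe_0.41)CaSi_2O_6) = 229.478 g/mol, so wt% O = 95.994/229.478 × 100 = 41.83%.
47.49 − 41.83 = 5.66 pp.

5.66 percentage points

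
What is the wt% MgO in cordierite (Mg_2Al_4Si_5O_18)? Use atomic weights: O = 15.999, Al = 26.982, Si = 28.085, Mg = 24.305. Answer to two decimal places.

13.78 wt%

Molar mass of Mg_2Al_4Si_5O_18 = 2·24.305 + 4·26.982 + 5·28.085 + 18·15.999 = 584.945 g/mol.
Each formula unit contains 2 Mg, equivalent to 2/1 = 2.0000 mol MgO.
M(MgO) = 1×24.305 + 1×15.999 = 40.304 g/mol.
Mass of MgO per formula unit = 2.0000 × 40.304 = 80.608 g.
MgO wt% = 80.608 / 584.945 × 100 = 13.78%.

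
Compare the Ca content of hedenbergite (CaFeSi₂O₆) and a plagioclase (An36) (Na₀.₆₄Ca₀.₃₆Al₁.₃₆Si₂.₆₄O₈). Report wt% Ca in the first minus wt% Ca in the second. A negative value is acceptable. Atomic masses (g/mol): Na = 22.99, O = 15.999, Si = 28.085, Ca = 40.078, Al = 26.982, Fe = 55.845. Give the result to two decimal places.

M(CaFeSi₂O₆) = 248.087 g/mol, so wt% Ca = 40.078/248.087 × 100 = 16.15%.
M(Na₀.₆₄Ca₀.₃₆Al₁.₃₆Si₂.₆₄O₈) = 267.974 g/mol, so wt% Ca = 14.428/267.974 × 100 = 5.38%.
16.15 − 5.38 = 10.77 pp.

10.77 percentage points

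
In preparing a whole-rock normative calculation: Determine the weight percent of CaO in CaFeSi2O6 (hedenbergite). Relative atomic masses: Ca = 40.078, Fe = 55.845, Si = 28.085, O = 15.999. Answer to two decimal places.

22.60 wt%

Molar mass of CaFeSi2O6 = 1*40.078 + 1*55.845 + 2*28.085 + 6*15.999 = 248.087 g/mol.
Each formula unit contains 1 Ca, equivalent to 1/1 = 1.0000 mol CaO.
M(CaO) = 1×40.078 + 1×15.999 = 56.077 g/mol.
Mass of CaO per formula unit = 1.0000 × 56.077 = 56.077 g.
CaO wt% = 56.077 / 248.087 × 100 = 22.60%.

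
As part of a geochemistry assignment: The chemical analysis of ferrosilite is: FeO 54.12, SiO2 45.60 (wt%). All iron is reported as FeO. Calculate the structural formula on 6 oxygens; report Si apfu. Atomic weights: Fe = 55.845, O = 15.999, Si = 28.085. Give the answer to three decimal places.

2.005 Si apfu

54.12 wt% FeO ÷ 71.844 g/mol = 0.75330 mol, giving 0.75330 Fe and 0.75330 O.
45.60 wt% SiO2 ÷ 60.083 g/mol = 0.75895 mol, giving 0.75895 Si and 1.51790 O.
Oxygen sums to 2.27120; scaling by 6/2.27120 = 2.64178 puts the formula on 6 O.
Si: 0.75895 × 2.64178 = 2.005 atoms per formula unit.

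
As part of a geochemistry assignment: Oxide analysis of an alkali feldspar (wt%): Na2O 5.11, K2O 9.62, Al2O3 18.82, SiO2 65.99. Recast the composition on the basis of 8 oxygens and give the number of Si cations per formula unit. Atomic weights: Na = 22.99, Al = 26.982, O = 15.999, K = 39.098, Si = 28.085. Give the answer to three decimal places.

5.11 wt% Na2O ÷ 61.979 g/mol = 0.08245 mol, giving 0.16490 Na and 0.08245 O.
9.62 wt% K2O ÷ 94.195 g/mol = 0.10213 mol, giving 0.20426 K and 0.10213 O.
18.82 wt% Al2O3 ÷ 101.961 g/mol = 0.18458 mol, giving 0.36916 Al and 0.55374 O.
65.99 wt% SiO2 ÷ 60.083 g/mol = 1.09831 mol, giving 1.09831 Si and 2.19662 O.
Oxygen sums to 2.93494; scaling by 8/2.93494 = 2.72578 puts the formula on 8 O.
Si: 1.09831 × 2.72578 = 2.994 atoms per formula unit.

2.994 Si apfu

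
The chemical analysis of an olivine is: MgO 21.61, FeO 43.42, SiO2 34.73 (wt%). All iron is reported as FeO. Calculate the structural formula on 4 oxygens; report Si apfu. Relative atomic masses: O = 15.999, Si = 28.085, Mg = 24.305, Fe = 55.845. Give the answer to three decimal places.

1.007 Si apfu

21.61 wt% MgO ÷ 40.304 g/mol = 0.53618 mol, giving 0.53618 Mg and 0.53618 O.
43.42 wt% FeO ÷ 71.844 g/mol = 0.60437 mol, giving 0.60437 Fe and 0.60437 O.
34.73 wt% SiO2 ÷ 60.083 g/mol = 0.57803 mol, giving 0.57803 Si and 1.15606 O.
Oxygen sums to 2.29661; scaling by 4/2.29661 = 1.74170 puts the formula on 4 O.
Si: 0.57803 × 1.74170 = 1.007 atoms per formula unit.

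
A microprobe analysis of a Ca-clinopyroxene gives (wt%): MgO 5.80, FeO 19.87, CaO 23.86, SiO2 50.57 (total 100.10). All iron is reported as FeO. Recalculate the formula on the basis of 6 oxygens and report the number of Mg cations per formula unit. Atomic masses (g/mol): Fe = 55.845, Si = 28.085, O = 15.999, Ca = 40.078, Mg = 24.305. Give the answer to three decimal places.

0.341 Mg apfu

MgO (M=40.304): mol = 0.14391; Mg = 0.14391, O = 0.14391.
FeO (M=71.844): mol = 0.27657; Fe = 0.27657, O = 0.27657.
CaO (M=56.077): mol = 0.42549; Ca = 0.42549, O = 0.42549.
SiO2 (M=60.083): mol = 0.84167; Si = 0.84167, O = 1.68334.
ΣO = 2.52931; factor = 6/ΣO = 2.37219.
Mg apfu = 0.14391 × 2.37219 = 0.341.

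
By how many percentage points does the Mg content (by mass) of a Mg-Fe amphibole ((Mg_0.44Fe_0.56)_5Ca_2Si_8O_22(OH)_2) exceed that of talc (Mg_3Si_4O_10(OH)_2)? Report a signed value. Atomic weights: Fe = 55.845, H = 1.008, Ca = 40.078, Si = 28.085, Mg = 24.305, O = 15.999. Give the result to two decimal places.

First mineral: 53.471 g Mg in 900.665 g formula = 5.94 wt% Mg.
Second mineral: 72.915 g Mg in 379.259 g formula = 19.23 wt% Mg.
5.94% − 19.23% gives a difference of -13.29 percentage points.

-13.29 percentage points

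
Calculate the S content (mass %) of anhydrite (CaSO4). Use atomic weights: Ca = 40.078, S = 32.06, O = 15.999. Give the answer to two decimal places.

M(CaSO4) = 136.134 g/mol.
S contributes 1 × 32.06 = 32.060 g per mole.
32.060/136.134 = 0.2355 → 23.55%.

23.55 mass %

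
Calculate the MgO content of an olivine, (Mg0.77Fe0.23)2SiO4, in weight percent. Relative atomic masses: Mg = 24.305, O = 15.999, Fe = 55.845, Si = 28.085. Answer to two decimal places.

39.99 wt%

Formula mass = 155.199 g/mol.
1.54 Mg → 1.5400 mol MgO per formula unit; M(MgO) = 40.304, so MgO mass = 62.068 g.
62.068/155.199 × 100 = 39.99 wt%.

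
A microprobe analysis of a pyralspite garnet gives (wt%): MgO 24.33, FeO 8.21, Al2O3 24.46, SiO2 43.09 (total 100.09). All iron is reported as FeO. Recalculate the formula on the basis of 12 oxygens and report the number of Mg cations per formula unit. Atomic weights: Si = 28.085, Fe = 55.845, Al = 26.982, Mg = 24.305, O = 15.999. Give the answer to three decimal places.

MgO (M=40.304): mol = 0.60366; Mg = 0.60366, O = 0.60366.
FeO (M=71.844): mol = 0.11428; Fe = 0.11428, O = 0.11428.
Al2O3 (M=101.961): mol = 0.23990; Al = 0.47980, O = 0.71970.
SiO2 (M=60.083): mol = 0.71717; Si = 0.71717, O = 1.43434.
ΣO = 2.87198; factor = 12/ΣO = 4.17830.
Mg apfu = 0.60366 × 4.17830 = 2.522.

2.522 Mg apfu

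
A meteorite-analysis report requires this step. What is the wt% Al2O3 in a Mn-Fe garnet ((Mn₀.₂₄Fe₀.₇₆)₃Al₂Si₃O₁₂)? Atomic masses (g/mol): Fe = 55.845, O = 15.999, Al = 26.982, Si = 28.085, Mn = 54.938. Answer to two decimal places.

Formula mass = 497.089 g/mol.
2 Al → 1.0000 mol Al2O3 per formula unit; M(Al2O3) = 101.961, so Al2O3 mass = 101.961 g.
101.961/497.089 × 100 = 20.51 wt%.

20.51 wt%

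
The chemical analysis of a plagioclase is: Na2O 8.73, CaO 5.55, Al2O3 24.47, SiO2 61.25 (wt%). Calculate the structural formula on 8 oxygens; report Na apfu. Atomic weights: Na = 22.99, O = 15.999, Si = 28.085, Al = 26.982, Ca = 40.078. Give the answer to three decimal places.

Na2O (M=61.979): mol = 0.14085; Na = 0.28170, O = 0.14085.
CaO (M=56.077): mol = 0.09897; Ca = 0.09897, O = 0.09897.
Al2O3 (M=101.961): mol = 0.23999; Al = 0.47998, O = 0.71997.
SiO2 (M=60.083): mol = 1.01942; Si = 1.01942, O = 2.03884.
ΣO = 2.99863; factor = 8/ΣO = 2.66789.
Na apfu = 0.28170 × 2.66789 = 0.752.

0.752 Na apfu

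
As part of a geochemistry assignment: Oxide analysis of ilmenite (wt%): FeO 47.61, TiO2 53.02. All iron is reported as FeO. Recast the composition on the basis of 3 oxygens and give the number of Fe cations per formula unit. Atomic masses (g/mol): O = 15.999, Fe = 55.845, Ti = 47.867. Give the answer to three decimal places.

FeO (M=71.844): mol = 0.66269; Fe = 0.66269, O = 0.66269.
TiO2 (M=79.865): mol = 0.66387; Ti = 0.66387, O = 1.32774.
ΣO = 1.99043; factor = 3/ΣO = 1.50721.
Fe apfu = 0.66269 × 1.50721 = 0.999.

0.999 Fe apfu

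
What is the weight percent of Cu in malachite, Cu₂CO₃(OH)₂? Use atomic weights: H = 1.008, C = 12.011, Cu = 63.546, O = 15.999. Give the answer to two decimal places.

Formula mass = 2*63.546 + 1*12.011 + 5*15.999 + 2*1.008 = 221.114 g/mol, of which 127.092 g is Cu.
So Cu makes up 127.092/221.114 = 0.5748 of the mass, i.e. 57.48%.

57.48 mass %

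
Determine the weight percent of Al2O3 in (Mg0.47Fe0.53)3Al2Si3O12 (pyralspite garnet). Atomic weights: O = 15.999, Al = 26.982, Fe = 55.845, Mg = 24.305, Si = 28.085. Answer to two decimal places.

Formula mass = 453.271 g/mol.
2 Al → 1.0000 mol Al2O3 per formula unit; M(Al2O3) = 101.961, so Al2O3 mass = 101.961 g.
101.961/453.271 × 100 = 22.49 wt%.

22.49 wt%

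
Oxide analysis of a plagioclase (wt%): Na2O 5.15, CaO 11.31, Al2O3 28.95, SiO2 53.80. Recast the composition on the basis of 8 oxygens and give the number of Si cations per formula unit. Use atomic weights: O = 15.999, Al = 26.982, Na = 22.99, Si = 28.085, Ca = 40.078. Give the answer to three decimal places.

2.447 Si apfu

5.15 wt% Na2O ÷ 61.979 g/mol = 0.08309 mol, giving 0.16618 Na and 0.08309 O.
11.31 wt% CaO ÷ 56.077 g/mol = 0.20169 mol, giving 0.20169 Ca and 0.20169 O.
28.95 wt% Al2O3 ÷ 101.961 g/mol = 0.28393 mol, giving 0.56786 Al and 0.85179 O.
53.80 wt% SiO2 ÷ 60.083 g/mol = 0.89543 mol, giving 0.89543 Si and 1.79086 O.
Oxygen sums to 2.92743; scaling by 8/2.92743 = 2.73277 puts the formula on 8 O.
Si: 0.89543 × 2.73277 = 2.447 atoms per formula unit.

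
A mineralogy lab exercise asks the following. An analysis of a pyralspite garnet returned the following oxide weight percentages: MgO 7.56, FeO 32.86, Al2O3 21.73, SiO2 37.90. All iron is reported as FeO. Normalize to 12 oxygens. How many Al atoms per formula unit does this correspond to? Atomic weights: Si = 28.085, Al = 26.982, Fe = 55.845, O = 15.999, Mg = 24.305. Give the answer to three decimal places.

7.56 wt% MgO ÷ 40.304 g/mol = 0.18757 mol, giving 0.18757 Mg and 0.18757 O.
32.86 wt% FeO ÷ 71.844 g/mol = 0.45738 mol, giving 0.45738 Fe and 0.45738 O.
21.73 wt% Al2O3 ÷ 101.961 g/mol = 0.21312 mol, giving 0.42624 Al and 0.63936 O.
37.90 wt% SiO2 ÷ 60.083 g/mol = 0.63079 mol, giving 0.63079 Si and 1.26158 O.
Oxygen sums to 2.54589; scaling by 12/2.54589 = 4.71348 puts the formula on 12 O.
Al: 0.42624 × 4.71348 = 2.009 atoms per formula unit.

2.009 Al apfu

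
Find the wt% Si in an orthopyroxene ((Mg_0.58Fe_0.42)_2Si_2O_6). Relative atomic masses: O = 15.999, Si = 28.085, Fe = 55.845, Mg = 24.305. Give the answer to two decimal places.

24.72 weight percent

Formula mass = 1.16*24.305 + 0.84*55.845 + 2*28.085 + 6*15.999 = 227.268 g/mol, of which 56.170 g is Si.
So Si makes up 56.170/227.268 = 0.2472 of the mass, i.e. 24.72%.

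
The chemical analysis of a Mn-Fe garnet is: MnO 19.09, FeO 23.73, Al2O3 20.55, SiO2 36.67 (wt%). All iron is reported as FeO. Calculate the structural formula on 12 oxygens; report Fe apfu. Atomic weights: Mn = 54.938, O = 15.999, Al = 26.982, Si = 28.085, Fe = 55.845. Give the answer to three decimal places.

MnO (M=70.937): mol = 0.26911; Mn = 0.26911, O = 0.26911.
FeO (M=71.844): mol = 0.33030; Fe = 0.33030, O = 0.33030.
Al2O3 (M=101.961): mol = 0.20155; Al = 0.40310, O = 0.60465.
SiO2 (M=60.083): mol = 0.61032; Si = 0.61032, O = 1.22064.
ΣO = 2.42470; factor = 12/ΣO = 4.94907.
Fe apfu = 0.33030 × 4.94907 = 1.635.

1.635 Fe apfu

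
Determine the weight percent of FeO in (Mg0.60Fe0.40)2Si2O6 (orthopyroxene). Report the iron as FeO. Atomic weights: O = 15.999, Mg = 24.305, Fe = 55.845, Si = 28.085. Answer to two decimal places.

Molar mass of (Mg0.60Fe0.40)2Si2O6 = 1.20·24.305 + 0.80·55.845 + 2·28.085 + 6·15.999 = 226.006 g/mol.
Each formula unit contains 0.80 Fe, equivalent to 0.80/1 = 0.8000 mol FeO.
M(FeO) = 1×55.845 + 1×15.999 = 71.844 g/mol.
Mass of FeO per formula unit = 0.8000 × 71.844 = 57.475 g.
FeO wt% = 57.475 / 226.006 × 100 = 25.43%.

25.43 wt%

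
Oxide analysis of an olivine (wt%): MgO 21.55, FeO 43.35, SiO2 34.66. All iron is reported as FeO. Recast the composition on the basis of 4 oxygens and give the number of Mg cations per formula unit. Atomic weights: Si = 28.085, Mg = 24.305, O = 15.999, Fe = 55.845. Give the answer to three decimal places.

0.933 Mg apfu

MgO (M=40.304): mol = 0.53469; Mg = 0.53469, O = 0.53469.
FeO (M=71.844): mol = 0.60339; Fe = 0.60339, O = 0.60339.
SiO2 (M=60.083): mol = 0.57687; Si = 0.57687, O = 1.15374.
ΣO = 2.29182; factor = 4/ΣO = 1.74534.
Mg apfu = 0.53469 × 1.74534 = 0.933.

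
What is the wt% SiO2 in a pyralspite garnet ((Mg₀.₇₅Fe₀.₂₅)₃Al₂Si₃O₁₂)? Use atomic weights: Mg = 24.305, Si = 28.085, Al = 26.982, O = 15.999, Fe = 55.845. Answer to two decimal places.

Molar mass of (Mg₀.₇₅Fe₀.₂₅)₃Al₂Si₃O₁₂ = 2.25*24.305 + 0.75*55.845 + 2*26.982 + 3*28.085 + 12*15.999 = 426.777 g/mol.
Each formula unit contains 3 Si, equivalent to 3/1 = 3.0000 mol SiO2.
M(SiO2) = 1×28.085 + 2×15.999 = 60.083 g/mol.
Mass of SiO2 per formula unit = 3.0000 × 60.083 = 180.249 g.
SiO2 wt% = 180.249 / 426.777 × 100 = 42.23%.

42.23 wt%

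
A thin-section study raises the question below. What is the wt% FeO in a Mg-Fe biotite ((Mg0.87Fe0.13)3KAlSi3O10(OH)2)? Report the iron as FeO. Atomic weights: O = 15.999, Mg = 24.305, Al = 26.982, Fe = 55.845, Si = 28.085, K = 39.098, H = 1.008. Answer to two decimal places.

6.52 wt%

Molar mass of (Mg0.87Fe0.13)3KAlSi3O10(OH)2 = 2.61×24.305 + 0.39×55.845 + 1×39.098 + 1×26.982 + 3×28.085 + 12×15.999 + 2×1.008 = 429.555 g/mol.
Each formula unit contains 0.39 Fe, equivalent to 0.39/1 = 0.3900 mol FeO.
M(FeO) = 1×55.845 + 1×15.999 = 71.844 g/mol.
Mass of FeO per formula unit = 0.3900 × 71.844 = 28.019 g.
FeO wt% = 28.019 / 429.555 × 100 = 6.52%.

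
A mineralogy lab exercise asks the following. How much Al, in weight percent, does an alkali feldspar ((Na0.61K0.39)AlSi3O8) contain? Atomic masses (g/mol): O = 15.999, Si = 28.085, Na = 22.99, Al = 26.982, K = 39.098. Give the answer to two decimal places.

M((Na0.61K0.39)AlSi3O8) = 268.501 g/mol.
Al contributes 1 × 26.982 = 26.982 g per mole.
26.982/268.501 = 0.1005 → 10.05%.

10.05 weight percent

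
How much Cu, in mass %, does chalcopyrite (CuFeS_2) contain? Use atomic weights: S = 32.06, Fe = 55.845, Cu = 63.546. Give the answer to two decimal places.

34.63 mass %

M(CuFeS_2) = 183.511 g/mol.
Cu contributes 1 × 63.546 = 63.546 g per mole.
63.546/183.511 = 0.3463 → 34.63%.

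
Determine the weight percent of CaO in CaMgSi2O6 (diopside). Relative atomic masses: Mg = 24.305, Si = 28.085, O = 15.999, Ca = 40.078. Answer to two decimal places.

25.90 wt%

Molar mass of CaMgSi2O6 = 1·40.078 + 1·24.305 + 2·28.085 + 6·15.999 = 216.547 g/mol.
Each formula unit contains 1 Ca, equivalent to 1/1 = 1.0000 mol CaO.
M(CaO) = 1×40.078 + 1×15.999 = 56.077 g/mol.
Mass of CaO per formula unit = 1.0000 × 56.077 = 56.077 g.
CaO wt% = 56.077 / 216.547 × 100 = 25.90%.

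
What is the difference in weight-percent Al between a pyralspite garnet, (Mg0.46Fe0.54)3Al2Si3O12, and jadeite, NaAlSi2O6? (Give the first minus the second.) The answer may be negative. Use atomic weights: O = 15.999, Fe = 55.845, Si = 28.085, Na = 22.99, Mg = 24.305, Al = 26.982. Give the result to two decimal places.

-1.47 percentage points

First mineral: 53.964 g Al in 454.217 g formula = 11.88 wt% Al.
Second mineral: 26.982 g Al in 202.136 g formula = 13.35 wt% Al.
11.88% − 13.35% gives a difference of -1.47 percentage points.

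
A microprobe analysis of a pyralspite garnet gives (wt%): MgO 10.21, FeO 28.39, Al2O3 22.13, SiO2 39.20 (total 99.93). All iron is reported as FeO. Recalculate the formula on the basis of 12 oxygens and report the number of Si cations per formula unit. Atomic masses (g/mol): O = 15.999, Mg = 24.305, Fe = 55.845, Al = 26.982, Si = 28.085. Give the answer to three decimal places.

10.21 wt% MgO ÷ 40.304 g/mol = 0.25332 mol, giving 0.25332 Mg and 0.25332 O.
28.39 wt% FeO ÷ 71.844 g/mol = 0.39516 mol, giving 0.39516 Fe and 0.39516 O.
22.13 wt% Al2O3 ÷ 101.961 g/mol = 0.21704 mol, giving 0.43408 Al and 0.65112 O.
39.20 wt% SiO2 ÷ 60.083 g/mol = 0.65243 mol, giving 0.65243 Si and 1.30486 O.
Oxygen sums to 2.60446; scaling by 12/2.60446 = 4.60748 puts the formula on 12 O.
Si: 0.65243 × 4.60748 = 3.006 atoms per formula unit.

3.006 Si apfu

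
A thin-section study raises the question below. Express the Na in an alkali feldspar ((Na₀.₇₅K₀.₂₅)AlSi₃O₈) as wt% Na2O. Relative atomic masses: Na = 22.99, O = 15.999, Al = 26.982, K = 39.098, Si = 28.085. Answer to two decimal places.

M((Na₀.₇₅K₀.₂₅)AlSi₃O₈) = 266.246 g/mol; M(Na2O) = 61.979 g/mol.
Moles Na2O per formula unit = 0.75 Na ÷ 2 = 0.3750.
Na2O fraction = (0.3750 × 61.979) / 266.246 = 23.242/266.246 = 0.0873.

8.73 wt%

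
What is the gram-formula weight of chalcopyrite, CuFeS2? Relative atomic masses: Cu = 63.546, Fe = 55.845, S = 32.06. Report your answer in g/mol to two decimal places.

Cu: 1 × 63.546 = 63.5460
Fe: 1 × 55.845 = 55.8450
S: 2 × 32.06 = 64.1200
Summing the contributions gives the formula mass.

183.51 g/mol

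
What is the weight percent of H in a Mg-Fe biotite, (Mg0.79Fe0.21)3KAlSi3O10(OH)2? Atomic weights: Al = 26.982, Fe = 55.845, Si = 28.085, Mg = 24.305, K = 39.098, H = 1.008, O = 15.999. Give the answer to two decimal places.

Molar mass of (Mg0.79Fe0.21)3KAlSi3O10(OH)2: 2.37×24.305 + 0.63×55.845 + 1×39.098 + 1×26.982 + 3×28.085 + 12×15.999 + 2×1.008 = 437.124 g/mol.
Mass of H per formula unit: 2 × 1.008 = 2.016 g.
Weight fraction H = 2.016 / 437.124 = 0.0046.

0.46 wt%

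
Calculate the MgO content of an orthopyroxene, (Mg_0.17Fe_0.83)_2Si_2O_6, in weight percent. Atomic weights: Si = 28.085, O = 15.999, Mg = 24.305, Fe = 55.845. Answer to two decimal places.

5.41 wt%

M((Mg_0.17Fe_0.83)_2Si_2O_6) = 253.130 g/mol; M(MgO) = 40.304 g/mol.
Moles MgO per formula unit = 0.34 Mg ÷ 1 = 0.3400.
MgO fraction = (0.3400 × 40.304) / 253.130 = 13.703/253.130 = 0.0541.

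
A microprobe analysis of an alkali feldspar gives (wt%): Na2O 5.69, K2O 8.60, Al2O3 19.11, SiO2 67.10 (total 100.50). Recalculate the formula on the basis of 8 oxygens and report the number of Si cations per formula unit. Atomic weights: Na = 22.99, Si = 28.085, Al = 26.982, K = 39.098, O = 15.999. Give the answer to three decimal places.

2.999 Si apfu

5.69 wt% Na2O ÷ 61.979 g/mol = 0.09181 mol, giving 0.18362 Na and 0.09181 O.
8.60 wt% K2O ÷ 94.195 g/mol = 0.09130 mol, giving 0.18260 K and 0.09130 O.
19.11 wt% Al2O3 ÷ 101.961 g/mol = 0.18742 mol, giving 0.37484 Al and 0.56226 O.
67.10 wt% SiO2 ÷ 60.083 g/mol = 1.11679 mol, giving 1.11679 Si and 2.23358 O.
Oxygen sums to 2.97895; scaling by 8/2.97895 = 2.68551 puts the formula on 8 O.
Si: 1.11679 × 2.68551 = 2.999 atoms per formula unit.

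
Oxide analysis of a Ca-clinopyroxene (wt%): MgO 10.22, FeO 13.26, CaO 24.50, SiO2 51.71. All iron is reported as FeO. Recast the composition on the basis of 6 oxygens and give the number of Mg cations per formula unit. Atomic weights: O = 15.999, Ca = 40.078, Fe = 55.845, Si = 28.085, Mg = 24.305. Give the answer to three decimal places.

0.586 Mg apfu

10.22 wt% MgO ÷ 40.304 g/mol = 0.25357 mol, giving 0.25357 Mg and 0.25357 O.
13.26 wt% FeO ÷ 71.844 g/mol = 0.18457 mol, giving 0.18457 Fe and 0.18457 O.
24.50 wt% CaO ÷ 56.077 g/mol = 0.43690 mol, giving 0.43690 Ca and 0.43690 O.
51.71 wt% SiO2 ÷ 60.083 g/mol = 0.86064 mol, giving 0.86064 Si and 1.72128 O.
Oxygen sums to 2.59632; scaling by 6/2.59632 = 2.31096 puts the formula on 6 O.
Mg: 0.25357 × 2.31096 = 0.586 atoms per formula unit.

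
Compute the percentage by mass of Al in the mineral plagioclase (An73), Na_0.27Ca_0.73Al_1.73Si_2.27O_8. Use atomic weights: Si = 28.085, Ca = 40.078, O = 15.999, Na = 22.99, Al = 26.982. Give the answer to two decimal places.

17.04 mass %

M(Na_0.27Ca_0.73Al_1.73Si_2.27O_8) = 273.888 g/mol.
Al contributes 1.73 × 26.982 = 46.679 g per mole.
46.679/273.888 = 0.1704 → 17.04%.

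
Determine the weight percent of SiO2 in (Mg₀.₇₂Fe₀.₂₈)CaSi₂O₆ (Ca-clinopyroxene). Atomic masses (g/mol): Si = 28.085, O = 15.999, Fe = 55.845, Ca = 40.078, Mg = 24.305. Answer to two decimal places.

53.32 wt%

M((Mg₀.₇₂Fe₀.₂₈)CaSi₂O₆) = 225.378 g/mol; M(SiO2) = 60.083 g/mol.
Moles SiO2 per formula unit = 2 Si ÷ 1 = 2.0000.
SiO2 fraction = (2.0000 × 60.083) / 225.378 = 120.166/225.378 = 0.5332.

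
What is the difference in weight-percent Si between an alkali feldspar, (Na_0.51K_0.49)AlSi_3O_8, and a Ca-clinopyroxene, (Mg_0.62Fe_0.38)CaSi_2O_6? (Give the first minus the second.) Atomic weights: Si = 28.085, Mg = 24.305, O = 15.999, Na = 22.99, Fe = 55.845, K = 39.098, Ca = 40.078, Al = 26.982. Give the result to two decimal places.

6.61 percentage points

First mineral: 84.255 g Si in 270.112 g formula = 31.19 wt% Si.
Second mineral: 56.170 g Si in 228.532 g formula = 24.58 wt% Si.
31.19% − 24.58% gives a difference of 6.61 percentage points.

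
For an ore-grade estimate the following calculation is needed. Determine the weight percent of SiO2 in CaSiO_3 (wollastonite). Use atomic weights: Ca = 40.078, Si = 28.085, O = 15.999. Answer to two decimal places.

51.72 wt%

M(CaSiO_3) = 116.160 g/mol; M(SiO2) = 60.083 g/mol.
Moles SiO2 per formula unit = 1 Si ÷ 1 = 1.0000.
SiO2 fraction = (1.0000 × 60.083) / 116.160 = 60.083/116.160 = 0.5172.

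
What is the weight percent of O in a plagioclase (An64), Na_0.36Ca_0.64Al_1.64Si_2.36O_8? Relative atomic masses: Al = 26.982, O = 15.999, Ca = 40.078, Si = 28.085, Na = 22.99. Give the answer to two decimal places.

Molar mass of Na_0.36Ca_0.64Al_1.64Si_2.36O_8: 0.36×22.99 + 0.64×40.078 + 1.64×26.982 + 2.36×28.085 + 8×15.999 = 272.449 g/mol.
Mass of O per formula unit: 8 × 15.999 = 127.992 g.
Weight fraction O = 127.992 / 272.449 = 0.4698.

46.98 wt%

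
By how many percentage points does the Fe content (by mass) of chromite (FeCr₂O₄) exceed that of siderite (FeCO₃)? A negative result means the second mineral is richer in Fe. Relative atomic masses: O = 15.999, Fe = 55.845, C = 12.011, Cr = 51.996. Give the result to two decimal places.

-23.25 percentage points

Fe in FeCr₂O₄: molar mass 223.833 g/mol; 1×55.845 = 55.845 g → 24.95 wt%.
Fe in FeCO₃: molar mass 115.853 g/mol; 1×55.845 = 55.845 g → 48.20 wt%.
Difference = 24.95 − 48.20 = -23.25 percentage points.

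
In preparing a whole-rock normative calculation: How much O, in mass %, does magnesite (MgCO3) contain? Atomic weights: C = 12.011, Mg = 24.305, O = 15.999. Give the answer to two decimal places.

Molar mass of MgCO3: 1·24.305 + 1·12.011 + 3·15.999 = 84.313 g/mol.
Mass of O per formula unit: 3 × 15.999 = 47.997 g.
Weight fraction O = 47.997 / 84.313 = 0.5693.

56.93 mass %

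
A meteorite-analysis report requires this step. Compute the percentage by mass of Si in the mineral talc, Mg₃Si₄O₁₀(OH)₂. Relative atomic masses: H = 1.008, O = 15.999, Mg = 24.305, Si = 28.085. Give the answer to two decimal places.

Molar mass of Mg₃Si₄O₁₀(OH)₂: 3·24.305 + 4·28.085 + 12·15.999 + 2·1.008 = 379.259 g/mol.
Mass of Si per formula unit: 4 × 28.085 = 112.340 g.
Weight fraction Si = 112.340 / 379.259 = 0.2962.

29.62 wt%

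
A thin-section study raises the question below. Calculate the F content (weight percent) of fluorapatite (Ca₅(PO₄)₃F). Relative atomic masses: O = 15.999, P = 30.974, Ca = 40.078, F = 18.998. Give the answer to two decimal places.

3.77 weight percent

M(Ca₅(PO₄)₃F) = 504.298 g/mol.
F contributes 1 × 18.998 = 18.998 g per mole.
18.998/504.298 = 0.0377 → 3.77%.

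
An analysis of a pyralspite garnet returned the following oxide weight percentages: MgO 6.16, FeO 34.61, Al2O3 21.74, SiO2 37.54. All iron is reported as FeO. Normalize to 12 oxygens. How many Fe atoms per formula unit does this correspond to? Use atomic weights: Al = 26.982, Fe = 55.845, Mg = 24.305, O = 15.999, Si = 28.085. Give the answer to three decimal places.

2.291 Fe apfu

MgO: 6.16/40.304 = 0.15284 mol → 0.15284 mol Mg, 0.15284 mol O.
FeO: 34.61/71.844 = 0.48174 mol → 0.48174 mol Fe, 0.48174 mol O.
Al2O3: 21.74/101.961 = 0.21322 mol → 0.42644 mol Al, 0.63966 mol O.
SiO2: 37.54/60.083 = 0.62480 mol → 0.62480 mol Si, 1.24960 mol O.
Total oxygen = 2.52384 mol. Normalization factor = 12/2.52384 = 4.75466.
Fe per 12 O = 0.48174 × 4.75466 = 2.291.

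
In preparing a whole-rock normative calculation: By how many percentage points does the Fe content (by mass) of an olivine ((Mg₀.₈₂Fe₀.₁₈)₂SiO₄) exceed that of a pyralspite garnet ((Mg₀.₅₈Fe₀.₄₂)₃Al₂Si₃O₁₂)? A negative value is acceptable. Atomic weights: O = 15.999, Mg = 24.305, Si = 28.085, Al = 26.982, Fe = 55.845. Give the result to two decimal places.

M((Mg₀.₈₂Fe₀.₁₈)₂SiO₄) = 152.045 g/mol, so wt% Fe = 20.104/152.045 × 100 = 13.22%.
M((Mg₀.₅₈Fe₀.₄₂)₃Al₂Si₃O₁₂) = 442.862 g/mol, so wt% Fe = 70.365/442.862 × 100 = 15.89%.
13.22 − 15.89 = -2.67 pp.

-2.67 percentage points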